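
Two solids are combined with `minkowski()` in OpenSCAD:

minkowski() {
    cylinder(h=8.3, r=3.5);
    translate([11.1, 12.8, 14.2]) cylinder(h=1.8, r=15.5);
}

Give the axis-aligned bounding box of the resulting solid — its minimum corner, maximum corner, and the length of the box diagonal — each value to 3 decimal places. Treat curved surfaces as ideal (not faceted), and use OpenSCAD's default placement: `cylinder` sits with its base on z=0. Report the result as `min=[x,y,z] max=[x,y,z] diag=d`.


A = translate([11.1, 12.8, 14.2]) cylinder(h=1.8, r=15.5) → bbox [-4.4,-2.7,14.2] .. [26.6,28.3,16]
B = cylinder(h=8.3, r=3.5) → bbox [-3.5,-3.5,0] .. [3.5,3.5,8.3]
lo = A.lo+B.lo = [-4.4-3.5, -2.7-3.5, 14.2+0] = [-7.900,-6.200,14.200]
hi = A.hi+B.hi = [26.6+3.5, 28.3+3.5, 16+8.3] = [30.100,31.800,24.300]
diag = √(38²+38²+10.1²) = √2990.01 = 54.681

min=[-7.900,-6.200,14.200] max=[30.100,31.800,24.300] diag=54.681


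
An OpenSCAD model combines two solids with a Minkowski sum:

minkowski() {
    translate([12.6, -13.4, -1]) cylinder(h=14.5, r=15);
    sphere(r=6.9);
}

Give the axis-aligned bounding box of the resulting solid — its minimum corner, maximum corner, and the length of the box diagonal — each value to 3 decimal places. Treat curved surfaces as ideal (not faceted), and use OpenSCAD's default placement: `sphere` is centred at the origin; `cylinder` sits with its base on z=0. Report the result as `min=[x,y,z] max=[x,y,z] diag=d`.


min=[-9.300,-35.300,-7.900] max=[34.500,8.500,20.400] diag=68.101

A = translate([12.6, -13.4, -1]) cylinder(h=14.5, r=15) → bbox [-2.4,-28.4,-1] .. [27.6,1.6,13.5]
B = sphere(r=6.9) → bbox [-6.9,-6.9,-6.9] .. [6.9,6.9,6.9]
lo = A.lo+B.lo = [-2.4-6.9, -28.4-6.9, -1-6.9] = [-9.300,-35.300,-7.900]
hi = A.hi+B.hi = [27.6+6.9, 1.6+6.9, 13.5+6.9] = [34.500,8.500,20.400]
diag = √(43.8²+43.8²+28.3²) = √4637.77 = 68.101


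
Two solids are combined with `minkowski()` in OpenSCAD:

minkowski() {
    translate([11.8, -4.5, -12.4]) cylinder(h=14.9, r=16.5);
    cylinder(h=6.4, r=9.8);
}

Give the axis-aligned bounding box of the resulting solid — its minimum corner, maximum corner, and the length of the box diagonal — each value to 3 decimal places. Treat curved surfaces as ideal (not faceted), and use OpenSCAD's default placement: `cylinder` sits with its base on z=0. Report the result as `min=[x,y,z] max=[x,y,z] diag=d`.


min=[-14.500,-30.800,-12.400] max=[38.100,21.800,8.900] diag=77.377

A = translate([11.8, -4.5, -12.4]) cylinder(h=14.9, r=16.5) → bbox [-4.7,-21,-12.4] .. [28.3,12,2.5]
B = cylinder(h=6.4, r=9.8) → bbox [-9.8,-9.8,0] .. [9.8,9.8,6.4]
lo = A.lo+B.lo = [-4.7-9.8, -21-9.8, -12.4+0] = [-14.500,-30.800,-12.400]
hi = A.hi+B.hi = [28.3+9.8, 12+9.8, 2.5+6.4] = [38.100,21.800,8.900]
diag = √(52.6²+52.6²+21.3²) = √5987.21 = 77.377


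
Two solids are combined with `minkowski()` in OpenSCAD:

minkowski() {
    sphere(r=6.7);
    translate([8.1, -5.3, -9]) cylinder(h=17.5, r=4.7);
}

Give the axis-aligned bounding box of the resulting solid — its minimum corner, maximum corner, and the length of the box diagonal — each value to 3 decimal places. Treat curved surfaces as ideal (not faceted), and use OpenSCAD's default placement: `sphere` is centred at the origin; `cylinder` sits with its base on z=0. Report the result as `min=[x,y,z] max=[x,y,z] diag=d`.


min=[-3.300,-16.700,-15.700] max=[19.500,6.100,15.200] diag=44.660

A = translate([8.1, -5.3, -9]) cylinder(h=17.5, r=4.7) → bbox [3.4,-10,-9] .. [12.8,-0.6,8.5]
B = sphere(r=6.7) → bbox [-6.7,-6.7,-6.7] .. [6.7,6.7,6.7]
lo = A.lo+B.lo = [3.4-6.7, -10-6.7, -9-6.7] = [-3.300,-16.700,-15.700]
hi = A.hi+B.hi = [12.8+6.7, -0.6+6.7, 8.5+6.7] = [19.500,6.100,15.200]
diag = √(22.8²+22.8²+30.9²) = √1994.49 = 44.660


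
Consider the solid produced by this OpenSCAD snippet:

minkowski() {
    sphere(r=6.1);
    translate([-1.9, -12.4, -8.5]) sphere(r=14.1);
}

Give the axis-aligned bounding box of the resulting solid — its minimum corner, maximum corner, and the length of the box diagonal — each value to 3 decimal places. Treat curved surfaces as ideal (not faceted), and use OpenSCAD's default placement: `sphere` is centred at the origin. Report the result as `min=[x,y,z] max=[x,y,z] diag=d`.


A = translate([-1.9, -12.4, -8.5]) sphere(r=14.1) → bbox [-16,-26.5,-22.6] .. [12.2,1.7,5.6]
B = sphere(r=6.1) → bbox [-6.1,-6.1,-6.1] .. [6.1,6.1,6.1]
lo = A.lo+B.lo = [-16-6.1, -26.5-6.1, -22.6-6.1] = [-22.100,-32.600,-28.700]
hi = A.hi+B.hi = [12.2+6.1, 1.7+6.1, 5.6+6.1] = [18.300,7.800,11.700]
diag = √(40.4²+40.4²+40.4²) = √4896.48 = 69.975

min=[-22.100,-32.600,-28.700] max=[18.300,7.800,11.700] diag=69.975


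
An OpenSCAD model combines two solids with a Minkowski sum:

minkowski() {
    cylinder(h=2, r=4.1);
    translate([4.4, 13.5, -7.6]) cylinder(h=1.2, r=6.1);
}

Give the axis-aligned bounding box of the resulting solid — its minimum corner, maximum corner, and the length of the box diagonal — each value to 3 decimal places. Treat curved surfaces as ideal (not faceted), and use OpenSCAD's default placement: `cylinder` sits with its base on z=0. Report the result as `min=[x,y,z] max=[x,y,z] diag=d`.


A = translate([4.4, 13.5, -7.6]) cylinder(h=1.2, r=6.1) → bbox [-1.7,7.4,-7.6] .. [10.5,19.6,-6.4]
B = cylinder(h=2, r=4.1) → bbox [-4.1,-4.1,0] .. [4.1,4.1,2]
lo = A.lo+B.lo = [-1.7-4.1, 7.4-4.1, -7.6+0] = [-5.800,3.300,-7.600]
hi = A.hi+B.hi = [10.5+4.1, 19.6+4.1, -6.4+2] = [14.600,23.700,-4.400]
diag = √(20.4²+20.4²+3.2²) = √842.56 = 29.027

min=[-5.800,3.300,-7.600] max=[14.600,23.700,-4.400] diag=29.027


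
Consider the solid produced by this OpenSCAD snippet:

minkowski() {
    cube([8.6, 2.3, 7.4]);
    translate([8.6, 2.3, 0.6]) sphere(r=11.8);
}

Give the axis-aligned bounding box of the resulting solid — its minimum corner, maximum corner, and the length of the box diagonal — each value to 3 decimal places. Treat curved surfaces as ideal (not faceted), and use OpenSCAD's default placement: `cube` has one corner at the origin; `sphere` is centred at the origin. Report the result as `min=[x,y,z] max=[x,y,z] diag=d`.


min=[-3.200,-9.500,-11.200] max=[29.000,16.400,19.800] diag=51.659

A = translate([8.6, 2.3, 0.6]) sphere(r=11.8) → bbox [-3.2,-9.5,-11.2] .. [20.4,14.1,12.4]
B = cube([8.6, 2.3, 7.4]) → bbox [0,0,0] .. [8.6,2.3,7.4]
lo = A.lo+B.lo = [-3.2+0, -9.5+0, -11.2+0] = [-3.200,-9.500,-11.200]
hi = A.hi+B.hi = [20.4+8.6, 14.1+2.3, 12.4+7.4] = [29.000,16.400,19.800]
diag = √(32.2²+25.9²+31²) = √2668.65 = 51.659


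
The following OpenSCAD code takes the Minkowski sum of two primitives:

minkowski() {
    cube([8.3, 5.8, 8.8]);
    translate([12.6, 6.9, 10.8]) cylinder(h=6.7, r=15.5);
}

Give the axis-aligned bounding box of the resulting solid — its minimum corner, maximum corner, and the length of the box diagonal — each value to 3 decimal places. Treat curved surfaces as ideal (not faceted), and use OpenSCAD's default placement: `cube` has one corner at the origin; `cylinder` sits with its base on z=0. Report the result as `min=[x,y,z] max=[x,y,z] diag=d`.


A = translate([12.6, 6.9, 10.8]) cylinder(h=6.7, r=15.5) → bbox [-2.9,-8.6,10.8] .. [28.1,22.4,17.5]
B = cube([8.3, 5.8, 8.8]) → bbox [0,0,0] .. [8.3,5.8,8.8]
lo = A.lo+B.lo = [-2.9+0, -8.6+0, 10.8+0] = [-2.900,-8.600,10.800]
hi = A.hi+B.hi = [28.1+8.3, 22.4+5.8, 17.5+8.8] = [36.400,28.200,26.300]
diag = √(39.3²+36.8²+15.5²) = √3138.98 = 56.027

min=[-2.900,-8.600,10.800] max=[36.400,28.200,26.300] diag=56.027


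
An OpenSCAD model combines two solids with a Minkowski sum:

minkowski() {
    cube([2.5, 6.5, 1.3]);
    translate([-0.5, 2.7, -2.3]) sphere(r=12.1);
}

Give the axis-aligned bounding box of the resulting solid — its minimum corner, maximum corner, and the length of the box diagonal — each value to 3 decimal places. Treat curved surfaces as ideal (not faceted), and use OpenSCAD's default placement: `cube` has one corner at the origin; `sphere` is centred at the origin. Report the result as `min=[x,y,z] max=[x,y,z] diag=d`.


A = translate([-0.5, 2.7, -2.3]) sphere(r=12.1) → bbox [-12.6,-9.4,-14.4] .. [11.6,14.8,9.8]
B = cube([2.5, 6.5, 1.3]) → bbox [0,0,0] .. [2.5,6.5,1.3]
lo = A.lo+B.lo = [-12.6+0, -9.4+0, -14.4+0] = [-12.600,-9.400,-14.400]
hi = A.hi+B.hi = [11.6+2.5, 14.8+6.5, 9.8+1.3] = [14.100,21.300,11.100]
diag = √(26.7²+30.7²+25.5²) = √2305.63 = 48.017

min=[-12.600,-9.400,-14.400] max=[14.100,21.300,11.100] diag=48.017


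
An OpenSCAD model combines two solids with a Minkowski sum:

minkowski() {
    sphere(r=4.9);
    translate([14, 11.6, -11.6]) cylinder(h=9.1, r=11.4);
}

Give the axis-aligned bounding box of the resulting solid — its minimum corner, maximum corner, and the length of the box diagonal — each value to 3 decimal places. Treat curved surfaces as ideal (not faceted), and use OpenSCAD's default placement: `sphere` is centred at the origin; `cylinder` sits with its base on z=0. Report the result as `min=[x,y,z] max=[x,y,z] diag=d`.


A = translate([14, 11.6, -11.6]) cylinder(h=9.1, r=11.4) → bbox [2.6,0.2,-11.6] .. [25.4,23,-2.5]
B = sphere(r=4.9) → bbox [-4.9,-4.9,-4.9] .. [4.9,4.9,4.9]
lo = A.lo+B.lo = [2.6-4.9, 0.2-4.9, -11.6-4.9] = [-2.300,-4.700,-16.500]
hi = A.hi+B.hi = [25.4+4.9, 23+4.9, -2.5+4.9] = [30.300,27.900,2.400]
diag = √(32.6²+32.6²+18.9²) = √2482.73 = 49.827

min=[-2.300,-4.700,-16.500] max=[30.300,27.900,2.400] diag=49.827


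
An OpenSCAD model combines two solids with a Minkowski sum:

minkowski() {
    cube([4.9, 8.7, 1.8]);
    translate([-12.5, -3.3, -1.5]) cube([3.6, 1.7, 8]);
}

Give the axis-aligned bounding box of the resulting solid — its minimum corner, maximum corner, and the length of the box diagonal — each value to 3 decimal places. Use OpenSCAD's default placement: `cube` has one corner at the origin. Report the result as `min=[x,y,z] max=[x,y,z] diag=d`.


A = translate([-12.5, -3.3, -1.5]) cube([3.6, 1.7, 8]) → bbox [-12.5,-3.3,-1.5] .. [-8.9,-1.6,6.5]
B = cube([4.9, 8.7, 1.8]) → bbox [0,0,0] .. [4.9,8.7,1.8]
lo = A.lo+B.lo = [-12.5+0, -3.3+0, -1.5+0] = [-12.500,-3.300,-1.500]
hi = A.hi+B.hi = [-8.9+4.9, -1.6+8.7, 6.5+1.8] = [-4.000,7.100,8.300]
diag = √(8.5²+10.4²+9.8²) = √276.45 = 16.627

min=[-12.500,-3.300,-1.500] max=[-4.000,7.100,8.300] diag=16.627


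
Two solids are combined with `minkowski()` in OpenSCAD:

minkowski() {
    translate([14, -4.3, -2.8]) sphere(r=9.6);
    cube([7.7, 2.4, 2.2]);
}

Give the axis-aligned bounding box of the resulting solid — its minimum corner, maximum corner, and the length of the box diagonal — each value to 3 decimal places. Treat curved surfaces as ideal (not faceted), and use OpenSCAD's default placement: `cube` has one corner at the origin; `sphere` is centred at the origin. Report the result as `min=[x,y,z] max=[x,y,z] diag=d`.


A = translate([14, -4.3, -2.8]) sphere(r=9.6) → bbox [4.4,-13.9,-12.4] .. [23.6,5.3,6.8]
B = cube([7.7, 2.4, 2.2]) → bbox [0,0,0] .. [7.7,2.4,2.2]
lo = A.lo+B.lo = [4.4+0, -13.9+0, -12.4+0] = [4.400,-13.900,-12.400]
hi = A.hi+B.hi = [23.6+7.7, 5.3+2.4, 6.8+2.2] = [31.300,7.700,9.000]
diag = √(26.9²+21.6²+21.4²) = √1648.13 = 40.597

min=[4.400,-13.900,-12.400] max=[31.300,7.700,9.000] diag=40.597


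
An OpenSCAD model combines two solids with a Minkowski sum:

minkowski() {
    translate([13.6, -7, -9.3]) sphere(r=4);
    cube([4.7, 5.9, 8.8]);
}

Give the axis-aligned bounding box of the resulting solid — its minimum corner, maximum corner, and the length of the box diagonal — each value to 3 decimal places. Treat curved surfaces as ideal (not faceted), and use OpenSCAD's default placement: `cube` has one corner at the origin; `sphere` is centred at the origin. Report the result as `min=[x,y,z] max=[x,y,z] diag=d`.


min=[9.600,-11.000,-13.300] max=[22.300,2.900,3.500] diag=25.234

A = translate([13.6, -7, -9.3]) sphere(r=4) → bbox [9.6,-11,-13.3] .. [17.6,-3,-5.3]
B = cube([4.7, 5.9, 8.8]) → bbox [0,0,0] .. [4.7,5.9,8.8]
lo = A.lo+B.lo = [9.6+0, -11+0, -13.3+0] = [9.600,-11.000,-13.300]
hi = A.hi+B.hi = [17.6+4.7, -3+5.9, -5.3+8.8] = [22.300,2.900,3.500]
diag = √(12.7²+13.9²+16.8²) = √636.74 = 25.234


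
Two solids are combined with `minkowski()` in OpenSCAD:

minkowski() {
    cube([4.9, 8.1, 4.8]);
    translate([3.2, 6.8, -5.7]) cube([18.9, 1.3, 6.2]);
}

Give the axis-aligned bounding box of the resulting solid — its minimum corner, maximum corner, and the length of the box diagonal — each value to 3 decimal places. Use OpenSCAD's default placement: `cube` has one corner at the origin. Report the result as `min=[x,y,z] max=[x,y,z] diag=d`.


A = translate([3.2, 6.8, -5.7]) cube([18.9, 1.3, 6.2]) → bbox [3.2,6.8,-5.7] .. [22.1,8.1,0.5]
B = cube([4.9, 8.1, 4.8]) → bbox [0,0,0] .. [4.9,8.1,4.8]
lo = A.lo+B.lo = [3.2+0, 6.8+0, -5.7+0] = [3.200,6.800,-5.700]
hi = A.hi+B.hi = [22.1+4.9, 8.1+8.1, 0.5+4.8] = [27.000,16.200,5.300]
diag = √(23.8²+9.4²+11²) = √775.8 = 27.853

min=[3.200,6.800,-5.700] max=[27.000,16.200,5.300] diag=27.853


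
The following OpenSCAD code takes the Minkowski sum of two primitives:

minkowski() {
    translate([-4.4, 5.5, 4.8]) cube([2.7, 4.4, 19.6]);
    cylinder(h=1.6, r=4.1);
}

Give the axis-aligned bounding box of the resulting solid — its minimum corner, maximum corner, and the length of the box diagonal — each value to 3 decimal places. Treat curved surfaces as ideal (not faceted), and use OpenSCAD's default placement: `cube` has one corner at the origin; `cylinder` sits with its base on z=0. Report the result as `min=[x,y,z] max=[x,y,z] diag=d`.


min=[-8.500,1.400,4.800] max=[2.400,14.000,26.000] diag=26.963

A = translate([-4.4, 5.5, 4.8]) cube([2.7, 4.4, 19.6]) → bbox [-4.4,5.5,4.8] .. [-1.7,9.9,24.4]
B = cylinder(h=1.6, r=4.1) → bbox [-4.1,-4.1,0] .. [4.1,4.1,1.6]
lo = A.lo+B.lo = [-4.4-4.1, 5.5-4.1, 4.8+0] = [-8.500,1.400,4.800]
hi = A.hi+B.hi = [-1.7+4.1, 9.9+4.1, 24.4+1.6] = [2.400,14.000,26.000]
diag = √(10.9²+12.6²+21.2²) = √727.01 = 26.963


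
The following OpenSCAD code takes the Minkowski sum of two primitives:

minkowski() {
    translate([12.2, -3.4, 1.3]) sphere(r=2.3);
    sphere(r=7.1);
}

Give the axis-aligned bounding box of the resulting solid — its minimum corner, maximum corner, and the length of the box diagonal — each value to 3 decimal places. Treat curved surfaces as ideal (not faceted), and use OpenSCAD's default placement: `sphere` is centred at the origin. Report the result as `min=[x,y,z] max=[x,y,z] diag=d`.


min=[2.800,-12.800,-8.100] max=[21.600,6.000,10.700] diag=32.563

A = translate([12.2, -3.4, 1.3]) sphere(r=2.3) → bbox [9.9,-5.7,-1] .. [14.5,-1.1,3.6]
B = sphere(r=7.1) → bbox [-7.1,-7.1,-7.1] .. [7.1,7.1,7.1]
lo = A.lo+B.lo = [9.9-7.1, -5.7-7.1, -1-7.1] = [2.800,-12.800,-8.100]
hi = A.hi+B.hi = [14.5+7.1, -1.1+7.1, 3.6+7.1] = [21.600,6.000,10.700]
diag = √(18.8²+18.8²+18.8²) = √1060.32 = 32.563


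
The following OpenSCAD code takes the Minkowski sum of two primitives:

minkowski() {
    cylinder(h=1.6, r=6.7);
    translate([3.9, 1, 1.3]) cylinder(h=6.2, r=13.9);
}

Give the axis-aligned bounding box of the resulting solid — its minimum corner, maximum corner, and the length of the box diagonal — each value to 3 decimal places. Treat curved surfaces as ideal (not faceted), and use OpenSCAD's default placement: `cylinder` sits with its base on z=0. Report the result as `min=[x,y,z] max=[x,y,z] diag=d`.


A = translate([3.9, 1, 1.3]) cylinder(h=6.2, r=13.9) → bbox [-10,-12.9,1.3] .. [17.8,14.9,7.5]
B = cylinder(h=1.6, r=6.7) → bbox [-6.7,-6.7,0] .. [6.7,6.7,1.6]
lo = A.lo+B.lo = [-10-6.7, -12.9-6.7, 1.3+0] = [-16.700,-19.600,1.300]
hi = A.hi+B.hi = [17.8+6.7, 14.9+6.7, 7.5+1.6] = [24.500,21.600,9.100]
diag = √(41.2²+41.2²+7.8²) = √3455.72 = 58.785

min=[-16.700,-19.600,1.300] max=[24.500,21.600,9.100] diag=58.785


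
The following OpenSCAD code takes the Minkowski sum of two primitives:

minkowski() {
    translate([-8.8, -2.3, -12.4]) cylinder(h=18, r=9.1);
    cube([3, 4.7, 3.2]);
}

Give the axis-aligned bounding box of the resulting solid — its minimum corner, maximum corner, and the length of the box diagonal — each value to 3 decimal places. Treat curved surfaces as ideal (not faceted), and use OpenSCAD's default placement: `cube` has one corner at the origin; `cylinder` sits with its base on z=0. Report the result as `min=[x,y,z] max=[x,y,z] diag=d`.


A = translate([-8.8, -2.3, -12.4]) cylinder(h=18, r=9.1) → bbox [-17.9,-11.4,-12.4] .. [0.3,6.8,5.6]
B = cube([3, 4.7, 3.2]) → bbox [0,0,0] .. [3,4.7,3.2]
lo = A.lo+B.lo = [-17.9+0, -11.4+0, -12.4+0] = [-17.900,-11.400,-12.400]
hi = A.hi+B.hi = [0.3+3, 6.8+4.7, 5.6+3.2] = [3.300,11.500,8.800]
diag = √(21.2²+22.9²+21.2²) = √1423.29 = 37.727

min=[-17.900,-11.400,-12.400] max=[3.300,11.500,8.800] diag=37.727


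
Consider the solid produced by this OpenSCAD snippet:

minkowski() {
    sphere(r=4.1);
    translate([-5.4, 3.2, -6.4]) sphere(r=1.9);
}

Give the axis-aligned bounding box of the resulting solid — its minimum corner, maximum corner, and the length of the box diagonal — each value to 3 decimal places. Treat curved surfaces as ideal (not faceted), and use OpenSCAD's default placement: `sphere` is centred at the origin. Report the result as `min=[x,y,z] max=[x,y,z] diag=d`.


A = translate([-5.4, 3.2, -6.4]) sphere(r=1.9) → bbox [-7.3,1.3,-8.3] .. [-3.5,5.1,-4.5]
B = sphere(r=4.1) → bbox [-4.1,-4.1,-4.1] .. [4.1,4.1,4.1]
lo = A.lo+B.lo = [-7.3-4.1, 1.3-4.1, -8.3-4.1] = [-11.400,-2.800,-12.400]
hi = A.hi+B.hi = [-3.5+4.1, 5.1+4.1, -4.5+4.1] = [0.600,9.200,-0.400]
diag = √(12²+12²+12²) = √432 = 20.785

min=[-11.400,-2.800,-12.400] max=[0.600,9.200,-0.400] diag=20.785


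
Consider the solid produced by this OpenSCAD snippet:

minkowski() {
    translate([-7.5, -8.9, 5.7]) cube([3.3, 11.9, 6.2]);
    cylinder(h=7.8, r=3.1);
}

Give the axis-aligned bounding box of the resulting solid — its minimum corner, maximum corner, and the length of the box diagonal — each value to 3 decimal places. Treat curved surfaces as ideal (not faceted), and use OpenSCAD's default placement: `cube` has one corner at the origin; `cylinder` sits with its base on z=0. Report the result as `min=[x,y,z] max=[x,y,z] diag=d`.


min=[-10.600,-12.000,5.700] max=[-1.100,6.100,19.700] diag=24.776

A = translate([-7.5, -8.9, 5.7]) cube([3.3, 11.9, 6.2]) → bbox [-7.5,-8.9,5.7] .. [-4.2,3,11.9]
B = cylinder(h=7.8, r=3.1) → bbox [-3.1,-3.1,0] .. [3.1,3.1,7.8]
lo = A.lo+B.lo = [-7.5-3.1, -8.9-3.1, 5.7+0] = [-10.600,-12.000,5.700]
hi = A.hi+B.hi = [-4.2+3.1, 3+3.1, 11.9+7.8] = [-1.100,6.100,19.700]
diag = √(9.5²+18.1²+14²) = √613.86 = 24.776


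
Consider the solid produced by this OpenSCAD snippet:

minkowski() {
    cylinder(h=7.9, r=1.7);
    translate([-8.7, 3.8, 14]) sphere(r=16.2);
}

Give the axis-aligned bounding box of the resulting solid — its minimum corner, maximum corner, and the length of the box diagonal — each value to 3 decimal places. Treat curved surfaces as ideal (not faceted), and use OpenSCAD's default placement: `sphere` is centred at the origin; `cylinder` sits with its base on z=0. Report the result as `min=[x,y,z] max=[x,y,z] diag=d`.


A = translate([-8.7, 3.8, 14]) sphere(r=16.2) → bbox [-24.9,-12.4,-2.2] .. [7.5,20,30.2]
B = cylinder(h=7.9, r=1.7) → bbox [-1.7,-1.7,0] .. [1.7,1.7,7.9]
lo = A.lo+B.lo = [-24.9-1.7, -12.4-1.7, -2.2+0] = [-26.600,-14.100,-2.200]
hi = A.hi+B.hi = [7.5+1.7, 20+1.7, 30.2+7.9] = [9.200,21.700,38.100]
diag = √(35.8²+35.8²+40.3²) = √4187.37 = 64.710

min=[-26.600,-14.100,-2.200] max=[9.200,21.700,38.100] diag=64.710


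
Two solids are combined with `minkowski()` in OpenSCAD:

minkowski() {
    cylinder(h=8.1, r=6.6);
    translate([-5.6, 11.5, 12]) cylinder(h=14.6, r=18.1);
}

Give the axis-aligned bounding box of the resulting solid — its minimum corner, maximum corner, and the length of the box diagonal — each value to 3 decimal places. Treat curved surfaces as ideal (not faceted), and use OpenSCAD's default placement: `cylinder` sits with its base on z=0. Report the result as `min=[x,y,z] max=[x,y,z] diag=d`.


min=[-30.300,-13.200,12.000] max=[19.100,36.200,34.700] diag=73.458

A = translate([-5.6, 11.5, 12]) cylinder(h=14.6, r=18.1) → bbox [-23.7,-6.6,12] .. [12.5,29.6,26.6]
B = cylinder(h=8.1, r=6.6) → bbox [-6.6,-6.6,0] .. [6.6,6.6,8.1]
lo = A.lo+B.lo = [-23.7-6.6, -6.6-6.6, 12+0] = [-30.300,-13.200,12.000]
hi = A.hi+B.hi = [12.5+6.6, 29.6+6.6, 26.6+8.1] = [19.100,36.200,34.700]
diag = √(49.4²+49.4²+22.7²) = √5396.01 = 73.458


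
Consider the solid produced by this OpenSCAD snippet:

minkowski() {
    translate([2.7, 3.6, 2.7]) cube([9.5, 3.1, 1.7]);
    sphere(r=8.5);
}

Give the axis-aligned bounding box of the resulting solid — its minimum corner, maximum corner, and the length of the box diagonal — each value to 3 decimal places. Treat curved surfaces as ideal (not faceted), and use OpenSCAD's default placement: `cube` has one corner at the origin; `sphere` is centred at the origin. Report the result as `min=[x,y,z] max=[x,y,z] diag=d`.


min=[-5.800,-4.900,-5.800] max=[20.700,15.200,12.900] diag=38.157

A = translate([2.7, 3.6, 2.7]) cube([9.5, 3.1, 1.7]) → bbox [2.7,3.6,2.7] .. [12.2,6.7,4.4]
B = sphere(r=8.5) → bbox [-8.5,-8.5,-8.5] .. [8.5,8.5,8.5]
lo = A.lo+B.lo = [2.7-8.5, 3.6-8.5, 2.7-8.5] = [-5.800,-4.900,-5.800]
hi = A.hi+B.hi = [12.2+8.5, 6.7+8.5, 4.4+8.5] = [20.700,15.200,12.900]
diag = √(26.5²+20.1²+18.7²) = √1455.95 = 38.157


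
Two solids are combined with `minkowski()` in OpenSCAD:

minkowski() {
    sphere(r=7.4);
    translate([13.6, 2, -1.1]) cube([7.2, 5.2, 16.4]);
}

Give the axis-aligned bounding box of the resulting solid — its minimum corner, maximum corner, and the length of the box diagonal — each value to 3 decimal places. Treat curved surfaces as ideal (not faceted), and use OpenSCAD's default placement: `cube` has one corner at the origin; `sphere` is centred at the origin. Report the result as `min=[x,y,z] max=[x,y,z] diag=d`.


A = translate([13.6, 2, -1.1]) cube([7.2, 5.2, 16.4]) → bbox [13.6,2,-1.1] .. [20.8,7.2,15.3]
B = sphere(r=7.4) → bbox [-7.4,-7.4,-7.4] .. [7.4,7.4,7.4]
lo = A.lo+B.lo = [13.6-7.4, 2-7.4, -1.1-7.4] = [6.200,-5.400,-8.500]
hi = A.hi+B.hi = [20.8+7.4, 7.2+7.4, 15.3+7.4] = [28.200,14.600,22.700]
diag = √(22²+20²+31.2²) = √1857.44 = 43.098

min=[6.200,-5.400,-8.500] max=[28.200,14.600,22.700] diag=43.098


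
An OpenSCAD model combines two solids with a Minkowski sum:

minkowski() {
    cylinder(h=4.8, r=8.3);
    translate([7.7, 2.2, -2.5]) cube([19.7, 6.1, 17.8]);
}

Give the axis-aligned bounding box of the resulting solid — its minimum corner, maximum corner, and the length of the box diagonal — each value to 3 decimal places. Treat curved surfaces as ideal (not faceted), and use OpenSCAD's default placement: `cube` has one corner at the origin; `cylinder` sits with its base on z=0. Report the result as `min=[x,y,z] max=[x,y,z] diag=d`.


A = translate([7.7, 2.2, -2.5]) cube([19.7, 6.1, 17.8]) → bbox [7.7,2.2,-2.5] .. [27.4,8.3,15.3]
B = cylinder(h=4.8, r=8.3) → bbox [-8.3,-8.3,0] .. [8.3,8.3,4.8]
lo = A.lo+B.lo = [7.7-8.3, 2.2-8.3, -2.5+0] = [-0.600,-6.100,-2.500]
hi = A.hi+B.hi = [27.4+8.3, 8.3+8.3, 15.3+4.8] = [35.700,16.600,20.100]
diag = √(36.3²+22.7²+22.6²) = √2343.74 = 48.412

min=[-0.600,-6.100,-2.500] max=[35.700,16.600,20.100] diag=48.412


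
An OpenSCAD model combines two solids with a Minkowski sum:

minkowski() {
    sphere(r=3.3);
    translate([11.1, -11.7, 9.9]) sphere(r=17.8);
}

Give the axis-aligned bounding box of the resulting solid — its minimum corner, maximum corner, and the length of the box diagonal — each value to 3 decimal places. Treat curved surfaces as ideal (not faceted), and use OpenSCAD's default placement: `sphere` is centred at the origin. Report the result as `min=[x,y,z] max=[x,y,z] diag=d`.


A = translate([11.1, -11.7, 9.9]) sphere(r=17.8) → bbox [-6.7,-29.5,-7.9] .. [28.9,6.1,27.7]
B = sphere(r=3.3) → bbox [-3.3,-3.3,-3.3] .. [3.3,3.3,3.3]
lo = A.lo+B.lo = [-6.7-3.3, -29.5-3.3, -7.9-3.3] = [-10.000,-32.800,-11.200]
hi = A.hi+B.hi = [28.9+3.3, 6.1+3.3, 27.7+3.3] = [32.200,9.400,31.000]
diag = √(42.2²+42.2²+42.2²) = √5342.52 = 73.093

min=[-10.000,-32.800,-11.200] max=[32.200,9.400,31.000] diag=73.093


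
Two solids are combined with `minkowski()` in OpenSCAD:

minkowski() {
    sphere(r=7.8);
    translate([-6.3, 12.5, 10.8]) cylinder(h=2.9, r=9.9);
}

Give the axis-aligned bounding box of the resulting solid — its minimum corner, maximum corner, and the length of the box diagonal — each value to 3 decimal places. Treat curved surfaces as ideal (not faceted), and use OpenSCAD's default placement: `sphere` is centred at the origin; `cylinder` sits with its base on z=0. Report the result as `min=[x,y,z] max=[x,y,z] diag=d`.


A = translate([-6.3, 12.5, 10.8]) cylinder(h=2.9, r=9.9) → bbox [-16.2,2.6,10.8] .. [3.6,22.4,13.7]
B = sphere(r=7.8) → bbox [-7.8,-7.8,-7.8] .. [7.8,7.8,7.8]
lo = A.lo+B.lo = [-16.2-7.8, 2.6-7.8, 10.8-7.8] = [-24.000,-5.200,3.000]
hi = A.hi+B.hi = [3.6+7.8, 22.4+7.8, 13.7+7.8] = [11.400,30.200,21.500]
diag = √(35.4²+35.4²+18.5²) = √2848.57 = 53.372

min=[-24.000,-5.200,3.000] max=[11.400,30.200,21.500] diag=53.372


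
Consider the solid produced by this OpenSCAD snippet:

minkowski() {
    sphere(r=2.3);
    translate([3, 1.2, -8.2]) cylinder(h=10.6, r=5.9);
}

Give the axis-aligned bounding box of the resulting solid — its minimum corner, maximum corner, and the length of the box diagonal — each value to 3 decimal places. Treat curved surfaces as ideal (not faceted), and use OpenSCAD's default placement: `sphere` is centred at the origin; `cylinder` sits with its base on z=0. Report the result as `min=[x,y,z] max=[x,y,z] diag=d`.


min=[-5.200,-7.000,-10.500] max=[11.200,9.400,4.700] diag=27.730

A = translate([3, 1.2, -8.2]) cylinder(h=10.6, r=5.9) → bbox [-2.9,-4.7,-8.2] .. [8.9,7.1,2.4]
B = sphere(r=2.3) → bbox [-2.3,-2.3,-2.3] .. [2.3,2.3,2.3]
lo = A.lo+B.lo = [-2.9-2.3, -4.7-2.3, -8.2-2.3] = [-5.200,-7.000,-10.500]
hi = A.hi+B.hi = [8.9+2.3, 7.1+2.3, 2.4+2.3] = [11.200,9.400,4.700]
diag = √(16.4²+16.4²+15.2²) = √768.96 = 27.730


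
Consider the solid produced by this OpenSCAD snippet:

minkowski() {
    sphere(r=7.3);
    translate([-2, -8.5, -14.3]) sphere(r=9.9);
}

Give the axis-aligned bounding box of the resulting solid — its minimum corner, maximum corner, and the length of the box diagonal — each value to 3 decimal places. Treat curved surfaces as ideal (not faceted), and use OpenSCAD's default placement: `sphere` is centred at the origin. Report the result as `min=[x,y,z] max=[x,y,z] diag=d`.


min=[-19.200,-25.700,-31.500] max=[15.200,8.700,2.900] diag=59.583

A = translate([-2, -8.5, -14.3]) sphere(r=9.9) → bbox [-11.9,-18.4,-24.2] .. [7.9,1.4,-4.4]
B = sphere(r=7.3) → bbox [-7.3,-7.3,-7.3] .. [7.3,7.3,7.3]
lo = A.lo+B.lo = [-11.9-7.3, -18.4-7.3, -24.2-7.3] = [-19.200,-25.700,-31.500]
hi = A.hi+B.hi = [7.9+7.3, 1.4+7.3, -4.4+7.3] = [15.200,8.700,2.900]
diag = √(34.4²+34.4²+34.4²) = √3550.08 = 59.583


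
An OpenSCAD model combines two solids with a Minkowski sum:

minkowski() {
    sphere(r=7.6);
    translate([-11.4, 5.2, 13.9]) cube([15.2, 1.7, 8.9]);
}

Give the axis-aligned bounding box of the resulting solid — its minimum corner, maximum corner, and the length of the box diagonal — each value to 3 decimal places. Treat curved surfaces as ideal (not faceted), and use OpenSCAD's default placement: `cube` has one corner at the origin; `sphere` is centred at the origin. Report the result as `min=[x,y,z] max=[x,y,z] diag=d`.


A = translate([-11.4, 5.2, 13.9]) cube([15.2, 1.7, 8.9]) → bbox [-11.4,5.2,13.9] .. [3.8,6.9,22.8]
B = sphere(r=7.6) → bbox [-7.6,-7.6,-7.6] .. [7.6,7.6,7.6]
lo = A.lo+B.lo = [-11.4-7.6, 5.2-7.6, 13.9-7.6] = [-19.000,-2.400,6.300]
hi = A.hi+B.hi = [3.8+7.6, 6.9+7.6, 22.8+7.6] = [11.400,14.500,30.400]
diag = √(30.4²+16.9²+24.1²) = √1790.58 = 42.315

min=[-19.000,-2.400,6.300] max=[11.400,14.500,30.400] diag=42.315


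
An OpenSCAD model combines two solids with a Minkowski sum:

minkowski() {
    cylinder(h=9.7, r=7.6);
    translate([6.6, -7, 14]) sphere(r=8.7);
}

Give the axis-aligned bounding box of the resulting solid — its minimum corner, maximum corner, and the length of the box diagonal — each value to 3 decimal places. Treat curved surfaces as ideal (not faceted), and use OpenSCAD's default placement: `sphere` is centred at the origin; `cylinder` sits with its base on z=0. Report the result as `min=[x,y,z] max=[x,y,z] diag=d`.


A = translate([6.6, -7, 14]) sphere(r=8.7) → bbox [-2.1,-15.7,5.3] .. [15.3,1.7,22.7]
B = cylinder(h=9.7, r=7.6) → bbox [-7.6,-7.6,0] .. [7.6,7.6,9.7]
lo = A.lo+B.lo = [-2.1-7.6, -15.7-7.6, 5.3+0] = [-9.700,-23.300,5.300]
hi = A.hi+B.hi = [15.3+7.6, 1.7+7.6, 22.7+9.7] = [22.900,9.300,32.400]
diag = √(32.6²+32.6²+27.1²) = √2859.93 = 53.478

min=[-9.700,-23.300,5.300] max=[22.900,9.300,32.400] diag=53.478


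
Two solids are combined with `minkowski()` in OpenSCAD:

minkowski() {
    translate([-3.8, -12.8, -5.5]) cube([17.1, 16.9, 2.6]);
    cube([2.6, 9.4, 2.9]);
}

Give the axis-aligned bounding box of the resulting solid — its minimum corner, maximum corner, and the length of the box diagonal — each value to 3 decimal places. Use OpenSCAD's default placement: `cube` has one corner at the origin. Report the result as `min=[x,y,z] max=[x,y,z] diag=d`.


A = translate([-3.8, -12.8, -5.5]) cube([17.1, 16.9, 2.6]) → bbox [-3.8,-12.8,-5.5] .. [13.3,4.1,-2.9]
B = cube([2.6, 9.4, 2.9]) → bbox [0,0,0] .. [2.6,9.4,2.9]
lo = A.lo+B.lo = [-3.8+0, -12.8+0, -5.5+0] = [-3.800,-12.800,-5.500]
hi = A.hi+B.hi = [13.3+2.6, 4.1+9.4, -2.9+2.9] = [15.900,13.500,0.000]
diag = √(19.7²+26.3²+5.5²) = √1110.03 = 33.317

min=[-3.800,-12.800,-5.500] max=[15.900,13.500,0.000] diag=33.317


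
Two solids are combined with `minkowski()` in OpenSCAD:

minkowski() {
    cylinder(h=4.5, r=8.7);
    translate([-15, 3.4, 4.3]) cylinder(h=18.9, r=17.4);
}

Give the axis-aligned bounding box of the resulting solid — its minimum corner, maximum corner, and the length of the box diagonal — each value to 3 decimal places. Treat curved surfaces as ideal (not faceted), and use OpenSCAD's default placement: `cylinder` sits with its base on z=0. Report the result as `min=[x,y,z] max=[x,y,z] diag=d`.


A = translate([-15, 3.4, 4.3]) cylinder(h=18.9, r=17.4) → bbox [-32.4,-14,4.3] .. [2.4,20.8,23.2]
B = cylinder(h=4.5, r=8.7) → bbox [-8.7,-8.7,0] .. [8.7,8.7,4.5]
lo = A.lo+B.lo = [-32.4-8.7, -14-8.7, 4.3+0] = [-41.100,-22.700,4.300]
hi = A.hi+B.hi = [2.4+8.7, 20.8+8.7, 23.2+4.5] = [11.100,29.500,27.700]
diag = √(52.2²+52.2²+23.4²) = √5997.24 = 77.442

min=[-41.100,-22.700,4.300] max=[11.100,29.500,27.700] diag=77.442


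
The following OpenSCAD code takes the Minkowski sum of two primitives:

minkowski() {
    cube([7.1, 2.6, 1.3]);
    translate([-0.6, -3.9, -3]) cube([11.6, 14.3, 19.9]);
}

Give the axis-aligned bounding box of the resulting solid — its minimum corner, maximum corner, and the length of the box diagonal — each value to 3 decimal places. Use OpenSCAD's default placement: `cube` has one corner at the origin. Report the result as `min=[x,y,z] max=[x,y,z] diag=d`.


A = translate([-0.6, -3.9, -3]) cube([11.6, 14.3, 19.9]) → bbox [-0.6,-3.9,-3] .. [11,10.4,16.9]
B = cube([7.1, 2.6, 1.3]) → bbox [0,0,0] .. [7.1,2.6,1.3]
lo = A.lo+B.lo = [-0.6+0, -3.9+0, -3+0] = [-0.600,-3.900,-3.000]
hi = A.hi+B.hi = [11+7.1, 10.4+2.6, 16.9+1.3] = [18.100,13.000,18.200]
diag = √(18.7²+16.9²+21.2²) = √1084.74 = 32.935

min=[-0.600,-3.900,-3.000] max=[18.100,13.000,18.200] diag=32.935


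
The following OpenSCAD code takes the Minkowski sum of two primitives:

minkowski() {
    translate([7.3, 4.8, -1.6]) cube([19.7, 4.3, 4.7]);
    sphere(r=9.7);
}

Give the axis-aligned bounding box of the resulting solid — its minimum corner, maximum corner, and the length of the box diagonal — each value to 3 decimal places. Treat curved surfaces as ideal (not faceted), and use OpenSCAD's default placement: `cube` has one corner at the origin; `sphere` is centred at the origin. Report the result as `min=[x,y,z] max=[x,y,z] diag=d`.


A = translate([7.3, 4.8, -1.6]) cube([19.7, 4.3, 4.7]) → bbox [7.3,4.8,-1.6] .. [27,9.1,3.1]
B = sphere(r=9.7) → bbox [-9.7,-9.7,-9.7] .. [9.7,9.7,9.7]
lo = A.lo+B.lo = [7.3-9.7, 4.8-9.7, -1.6-9.7] = [-2.400,-4.900,-11.300]
hi = A.hi+B.hi = [27+9.7, 9.1+9.7, 3.1+9.7] = [36.700,18.800,12.800]
diag = √(39.1²+23.7²+24.1²) = √2671.31 = 51.685

min=[-2.400,-4.900,-11.300] max=[36.700,18.800,12.800] diag=51.685


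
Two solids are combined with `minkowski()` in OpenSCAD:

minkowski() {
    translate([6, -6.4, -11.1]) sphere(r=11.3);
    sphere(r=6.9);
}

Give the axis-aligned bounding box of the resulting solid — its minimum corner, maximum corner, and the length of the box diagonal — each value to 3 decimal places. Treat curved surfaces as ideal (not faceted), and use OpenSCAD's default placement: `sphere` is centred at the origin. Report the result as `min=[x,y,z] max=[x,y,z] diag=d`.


min=[-12.200,-24.600,-29.300] max=[24.200,11.800,7.100] diag=63.047

A = translate([6, -6.4, -11.1]) sphere(r=11.3) → bbox [-5.3,-17.7,-22.4] .. [17.3,4.9,0.2]
B = sphere(r=6.9) → bbox [-6.9,-6.9,-6.9] .. [6.9,6.9,6.9]
lo = A.lo+B.lo = [-5.3-6.9, -17.7-6.9, -22.4-6.9] = [-12.200,-24.600,-29.300]
hi = A.hi+B.hi = [17.3+6.9, 4.9+6.9, 0.2+6.9] = [24.200,11.800,7.100]
diag = √(36.4²+36.4²+36.4²) = √3974.88 = 63.047


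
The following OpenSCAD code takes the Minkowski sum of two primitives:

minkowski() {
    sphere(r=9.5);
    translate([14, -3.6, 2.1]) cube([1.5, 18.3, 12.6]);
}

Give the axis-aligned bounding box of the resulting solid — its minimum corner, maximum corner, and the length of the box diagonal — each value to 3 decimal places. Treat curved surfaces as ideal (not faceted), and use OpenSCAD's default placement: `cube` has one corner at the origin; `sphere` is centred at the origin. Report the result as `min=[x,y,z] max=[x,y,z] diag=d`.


min=[4.500,-13.100,-7.400] max=[25.000,24.200,24.200] diag=53.010

A = translate([14, -3.6, 2.1]) cube([1.5, 18.3, 12.6]) → bbox [14,-3.6,2.1] .. [15.5,14.7,14.7]
B = sphere(r=9.5) → bbox [-9.5,-9.5,-9.5] .. [9.5,9.5,9.5]
lo = A.lo+B.lo = [14-9.5, -3.6-9.5, 2.1-9.5] = [4.500,-13.100,-7.400]
hi = A.hi+B.hi = [15.5+9.5, 14.7+9.5, 14.7+9.5] = [25.000,24.200,24.200]
diag = √(20.5²+37.3²+31.6²) = √2810.1 = 53.010


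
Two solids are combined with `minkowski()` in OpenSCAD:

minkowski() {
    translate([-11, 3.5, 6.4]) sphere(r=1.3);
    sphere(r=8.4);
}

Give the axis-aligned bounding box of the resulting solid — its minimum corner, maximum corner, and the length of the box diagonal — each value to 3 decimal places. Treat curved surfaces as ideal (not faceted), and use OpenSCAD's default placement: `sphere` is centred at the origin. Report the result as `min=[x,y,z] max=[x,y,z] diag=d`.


min=[-20.700,-6.200,-3.300] max=[-1.300,13.200,16.100] diag=33.602

A = translate([-11, 3.5, 6.4]) sphere(r=1.3) → bbox [-12.3,2.2,5.1] .. [-9.7,4.8,7.7]
B = sphere(r=8.4) → bbox [-8.4,-8.4,-8.4] .. [8.4,8.4,8.4]
lo = A.lo+B.lo = [-12.3-8.4, 2.2-8.4, 5.1-8.4] = [-20.700,-6.200,-3.300]
hi = A.hi+B.hi = [-9.7+8.4, 4.8+8.4, 7.7+8.4] = [-1.300,13.200,16.100]
diag = √(19.4²+19.4²+19.4²) = √1129.08 = 33.602


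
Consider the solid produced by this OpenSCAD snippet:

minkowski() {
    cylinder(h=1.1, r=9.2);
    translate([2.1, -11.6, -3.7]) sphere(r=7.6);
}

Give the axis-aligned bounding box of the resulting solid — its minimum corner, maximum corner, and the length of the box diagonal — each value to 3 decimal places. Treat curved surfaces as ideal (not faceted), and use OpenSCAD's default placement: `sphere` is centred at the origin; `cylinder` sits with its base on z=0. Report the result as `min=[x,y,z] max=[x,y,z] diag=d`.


min=[-14.700,-28.400,-11.300] max=[18.900,5.200,5.000] diag=50.236

A = translate([2.1, -11.6, -3.7]) sphere(r=7.6) → bbox [-5.5,-19.2,-11.3] .. [9.7,-4,3.9]
B = cylinder(h=1.1, r=9.2) → bbox [-9.2,-9.2,0] .. [9.2,9.2,1.1]
lo = A.lo+B.lo = [-5.5-9.2, -19.2-9.2, -11.3+0] = [-14.700,-28.400,-11.300]
hi = A.hi+B.hi = [9.7+9.2, -4+9.2, 3.9+1.1] = [18.900,5.200,5.000]
diag = √(33.6²+33.6²+16.3²) = √2523.61 = 50.236


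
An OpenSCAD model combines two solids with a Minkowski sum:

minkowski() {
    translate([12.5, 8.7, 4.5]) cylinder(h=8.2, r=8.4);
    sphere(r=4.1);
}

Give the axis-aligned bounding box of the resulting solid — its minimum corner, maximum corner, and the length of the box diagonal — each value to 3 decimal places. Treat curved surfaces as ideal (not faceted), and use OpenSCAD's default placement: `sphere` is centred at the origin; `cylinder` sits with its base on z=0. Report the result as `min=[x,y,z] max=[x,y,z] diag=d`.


A = translate([12.5, 8.7, 4.5]) cylinder(h=8.2, r=8.4) → bbox [4.1,0.3,4.5] .. [20.9,17.1,12.7]
B = sphere(r=4.1) → bbox [-4.1,-4.1,-4.1] .. [4.1,4.1,4.1]
lo = A.lo+B.lo = [4.1-4.1, 0.3-4.1, 4.5-4.1] = [0.000,-3.800,0.400]
hi = A.hi+B.hi = [20.9+4.1, 17.1+4.1, 12.7+4.1] = [25.000,21.200,16.800]
diag = √(25²+25²+16.4²) = √1518.96 = 38.974

min=[0.000,-3.800,0.400] max=[25.000,21.200,16.800] diag=38.974


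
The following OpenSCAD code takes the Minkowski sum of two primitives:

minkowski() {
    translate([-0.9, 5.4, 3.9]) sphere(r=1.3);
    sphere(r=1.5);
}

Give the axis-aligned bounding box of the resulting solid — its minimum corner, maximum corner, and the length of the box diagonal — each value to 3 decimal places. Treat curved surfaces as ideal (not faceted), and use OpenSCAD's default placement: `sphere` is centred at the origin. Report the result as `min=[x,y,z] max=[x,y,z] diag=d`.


A = translate([-0.9, 5.4, 3.9]) sphere(r=1.3) → bbox [-2.2,4.1,2.6] .. [0.4,6.7,5.2]
B = sphere(r=1.5) → bbox [-1.5,-1.5,-1.5] .. [1.5,1.5,1.5]
lo = A.lo+B.lo = [-2.2-1.5, 4.1-1.5, 2.6-1.5] = [-3.700,2.600,1.100]
hi = A.hi+B.hi = [0.4+1.5, 6.7+1.5, 5.2+1.5] = [1.900,8.200,6.700]
diag = √(5.6²+5.6²+5.6²) = √94.08 = 9.699

min=[-3.700,2.600,1.100] max=[1.900,8.200,6.700] diag=9.699


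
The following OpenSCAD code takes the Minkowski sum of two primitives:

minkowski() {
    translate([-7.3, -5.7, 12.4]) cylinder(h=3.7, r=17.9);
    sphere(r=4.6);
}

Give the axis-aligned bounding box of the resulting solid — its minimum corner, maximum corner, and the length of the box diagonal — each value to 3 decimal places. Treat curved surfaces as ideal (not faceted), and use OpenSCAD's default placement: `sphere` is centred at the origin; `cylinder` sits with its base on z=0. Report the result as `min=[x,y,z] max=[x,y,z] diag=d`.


min=[-29.800,-28.200,7.800] max=[15.200,16.800,20.700] diag=64.934

A = translate([-7.3, -5.7, 12.4]) cylinder(h=3.7, r=17.9) → bbox [-25.2,-23.6,12.4] .. [10.6,12.2,16.1]
B = sphere(r=4.6) → bbox [-4.6,-4.6,-4.6] .. [4.6,4.6,4.6]
lo = A.lo+B.lo = [-25.2-4.6, -23.6-4.6, 12.4-4.6] = [-29.800,-28.200,7.800]
hi = A.hi+B.hi = [10.6+4.6, 12.2+4.6, 16.1+4.6] = [15.200,16.800,20.700]
diag = √(45²+45²+12.9²) = √4216.41 = 64.934


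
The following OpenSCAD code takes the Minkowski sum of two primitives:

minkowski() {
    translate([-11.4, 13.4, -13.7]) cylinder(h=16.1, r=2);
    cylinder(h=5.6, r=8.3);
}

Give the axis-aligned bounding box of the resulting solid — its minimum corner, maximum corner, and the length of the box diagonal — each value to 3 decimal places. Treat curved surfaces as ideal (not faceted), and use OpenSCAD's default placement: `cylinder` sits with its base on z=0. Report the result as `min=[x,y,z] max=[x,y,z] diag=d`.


A = translate([-11.4, 13.4, -13.7]) cylinder(h=16.1, r=2) → bbox [-13.4,11.4,-13.7] .. [-9.4,15.4,2.4]
B = cylinder(h=5.6, r=8.3) → bbox [-8.3,-8.3,0] .. [8.3,8.3,5.6]
lo = A.lo+B.lo = [-13.4-8.3, 11.4-8.3, -13.7+0] = [-21.700,3.100,-13.700]
hi = A.hi+B.hi = [-9.4+8.3, 15.4+8.3, 2.4+5.6] = [-1.100,23.700,8.000]
diag = √(20.6²+20.6²+21.7²) = √1319.61 = 36.326

min=[-21.700,3.100,-13.700] max=[-1.100,23.700,8.000] diag=36.326
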